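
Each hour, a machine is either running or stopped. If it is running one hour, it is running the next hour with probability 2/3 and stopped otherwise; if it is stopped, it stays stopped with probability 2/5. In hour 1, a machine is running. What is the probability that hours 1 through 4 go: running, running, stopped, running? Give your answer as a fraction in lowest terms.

Hour 1 is given. For each transition, use the conditional probability from the current state:
P(running | running) = 2/3; P(stopped | running) = 1/3; P(running | stopped) = 3/5.
P = 2/3 × 1/3 × 3/5 = 6/45 = 2/15.

2/15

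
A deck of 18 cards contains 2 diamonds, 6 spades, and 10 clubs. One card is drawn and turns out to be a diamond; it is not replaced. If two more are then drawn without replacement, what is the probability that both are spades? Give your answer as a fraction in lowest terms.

15/136

With the first card removed, 6 spades remain out of 17.
P = 6/17 × 5/16 = 30/272 = 15/136.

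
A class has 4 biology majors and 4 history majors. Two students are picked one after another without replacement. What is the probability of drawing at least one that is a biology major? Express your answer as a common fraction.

11/14

P(no biology majors) = 4/8 × 3/7 = 12/56 = 3/14.
P(at least one) = 1 − 3/14 = 11/14.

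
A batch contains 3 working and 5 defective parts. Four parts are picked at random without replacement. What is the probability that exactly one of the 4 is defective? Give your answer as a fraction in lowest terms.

One ordering (defective drawn first) has probability 5/8 × 3/7 × 2/6 × 1/5 = 30/1680 = 1/56.
There are C(4,1) = 4 such orderings, each equally likely, so P = 4 × 1/56 = 1/14.

1/14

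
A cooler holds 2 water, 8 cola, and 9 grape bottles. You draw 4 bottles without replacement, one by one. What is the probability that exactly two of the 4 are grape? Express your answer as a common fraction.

135/323

One ordering (grape drawn first) has probability 9/19 × 8/18 × 10/17 × 9/16 = 6480/93024 = 45/646.
There are C(4,2) = 6 such orderings, each equally likely, so P = 6 × 45/646 = 135/323.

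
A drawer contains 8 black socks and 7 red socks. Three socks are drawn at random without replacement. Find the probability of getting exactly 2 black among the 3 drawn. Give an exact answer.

One ordering (black drawn first) has probability 8/15 × 7/14 × 7/13 = 392/2730 = 28/195.
There are C(3,2) = 3 such orderings, each equally likely, so P = 3 × 28/195 = 28/65.

28/65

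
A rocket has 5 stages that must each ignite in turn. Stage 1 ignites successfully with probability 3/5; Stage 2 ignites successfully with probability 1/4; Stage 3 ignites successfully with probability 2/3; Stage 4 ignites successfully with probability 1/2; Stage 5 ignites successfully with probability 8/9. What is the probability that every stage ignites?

Each stage is reached only if all earlier stages succeed, so
P = 3/5 × 1/4 × 2/3 × 1/2 × 8/9 = 48/1080 = 2/45.

2/45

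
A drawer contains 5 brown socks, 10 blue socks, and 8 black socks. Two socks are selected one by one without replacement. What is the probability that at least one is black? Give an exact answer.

P(no black) = 15/23 × 14/22 = 210/506 = 105/253.
P(at least one) = 1 − 105/253 = 148/253.

148/253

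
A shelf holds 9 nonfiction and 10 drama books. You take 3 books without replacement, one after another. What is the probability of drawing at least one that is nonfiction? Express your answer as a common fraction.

283/323

P(no nonfiction) = 10/19 × 9/18 × 8/17 = 720/5814 = 40/323.
P(at least one) = 1 − 40/323 = 283/323.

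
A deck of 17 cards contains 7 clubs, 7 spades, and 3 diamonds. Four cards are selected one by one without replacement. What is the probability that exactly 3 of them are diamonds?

1/170

One ordering (diamonds drawn first) has probability 3/17 × 2/16 × 1/15 × 14/14 = 84/57120 = 1/680.
There are C(4,3) = 4 such orderings, each equally likely, so P = 4 × 1/680 = 1/170.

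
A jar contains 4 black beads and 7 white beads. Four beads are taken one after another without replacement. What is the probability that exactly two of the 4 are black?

One ordering (black drawn first) has probability 4/11 × 3/10 × 7/9 × 6/8 = 504/7920 = 7/110.
There are C(4,2) = 6 such orderings, each equally likely, so P = 6 × 7/110 = 21/55.

21/55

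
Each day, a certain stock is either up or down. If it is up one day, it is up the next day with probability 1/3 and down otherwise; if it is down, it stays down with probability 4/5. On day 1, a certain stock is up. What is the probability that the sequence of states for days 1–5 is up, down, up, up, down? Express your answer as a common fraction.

Day 1 is given. For each transition, use the conditional probability from the current state:
P(down | up) = 2/3; P(up | down) = 1/5; P(up | up) = 1/3; P(down | up) = 2/3.
P = 2/3 × 1/5 × 1/3 × 2/3 = 4/135.

4/135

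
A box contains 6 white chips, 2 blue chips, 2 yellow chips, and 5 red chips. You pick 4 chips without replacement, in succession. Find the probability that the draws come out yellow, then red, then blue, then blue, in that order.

1/1638

Each draw changes the counts, so multiply the conditional probabilities along the sequence:
P = 2/15 × 5/14 × 2/13 × 1/12 = 20/32760 = 1/1638.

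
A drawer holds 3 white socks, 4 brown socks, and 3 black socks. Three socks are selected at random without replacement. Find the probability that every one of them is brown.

1/30

P = 4/10 × 3/9 × 2/8 = 24/720 = 1/30.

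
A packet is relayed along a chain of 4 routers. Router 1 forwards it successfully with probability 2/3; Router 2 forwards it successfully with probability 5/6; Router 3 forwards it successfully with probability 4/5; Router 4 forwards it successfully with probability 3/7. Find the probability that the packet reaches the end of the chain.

Multiplying along the chain,
P = 2/3 × 5/6 × 4/5 × 3/7 = 120/630 = 4/21.

4/21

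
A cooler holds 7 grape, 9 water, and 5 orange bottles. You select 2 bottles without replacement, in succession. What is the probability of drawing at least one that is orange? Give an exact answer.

3/7

P(no orange) = 16/21 × 15/20 = 240/420 = 4/7.
P(at least one) = 1 − 4/7 = 3/7.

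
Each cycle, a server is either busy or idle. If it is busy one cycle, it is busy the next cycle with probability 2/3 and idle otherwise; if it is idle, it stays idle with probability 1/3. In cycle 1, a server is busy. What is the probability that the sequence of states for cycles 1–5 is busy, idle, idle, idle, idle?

Cycle 1 is given. For each transition, use the conditional probability from the current state:
P(idle | busy) = 1/3; P(idle | idle) = 1/3; P(idle | idle) = 1/3; P(idle | idle) = 1/3.
P = 1/3 × 1/3 × 1/3 × 1/3 = 1/81.

1/81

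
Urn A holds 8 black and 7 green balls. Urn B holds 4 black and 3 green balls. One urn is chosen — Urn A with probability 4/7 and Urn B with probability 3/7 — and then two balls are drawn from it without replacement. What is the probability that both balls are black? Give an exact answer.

From Urn A: P(both black) = (8/15)(7/14) = 4/15.
From Urn B: P(both black) = (4/7)(3/6) = 2/7.
Total probability = (4/7)(4/15) + (3/7)(2/7) = 202/735.

202/735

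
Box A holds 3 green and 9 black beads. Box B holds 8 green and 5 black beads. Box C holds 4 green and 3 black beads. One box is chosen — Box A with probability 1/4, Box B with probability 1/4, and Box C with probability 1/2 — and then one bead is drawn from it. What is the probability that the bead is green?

731/1456

From Box A: P(green) = 3/12.
From Box B: P(green) = 8/13.
From Box C: P(green) = 4/7.
Total probability = (1/4)(3/12) + (1/4)(8/13) + (1/2)(4/7) = 731/1456.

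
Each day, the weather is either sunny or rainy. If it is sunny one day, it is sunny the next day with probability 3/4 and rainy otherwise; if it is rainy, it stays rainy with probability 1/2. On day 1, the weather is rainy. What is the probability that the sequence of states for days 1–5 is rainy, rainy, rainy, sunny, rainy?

Day 1 is given. For each transition, use the conditional probability from the current state:
P(rainy | rainy) = 1/2; P(rainy | rainy) = 1/2; P(sunny | rainy) = 1/2; P(rainy | sunny) = 1/4.
P = 1/2 × 1/2 × 1/2 × 1/4 = 1/32.

1/32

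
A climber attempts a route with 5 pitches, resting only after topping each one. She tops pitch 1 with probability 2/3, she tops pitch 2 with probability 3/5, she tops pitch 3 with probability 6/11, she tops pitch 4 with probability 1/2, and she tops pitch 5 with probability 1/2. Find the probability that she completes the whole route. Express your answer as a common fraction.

3/55

Multiplying along the chain,
P = 2/3 × 3/5 × 6/11 × 1/2 × 1/2 = 36/660 = 3/55.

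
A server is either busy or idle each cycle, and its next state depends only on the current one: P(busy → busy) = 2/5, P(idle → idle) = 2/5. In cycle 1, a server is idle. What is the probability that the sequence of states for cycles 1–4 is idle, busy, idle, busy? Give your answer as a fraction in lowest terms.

Cycle 1 is given. For each transition, use the conditional probability from the current state:
P(busy | idle) = 3/5; P(idle | busy) = 3/5; P(busy | idle) = 3/5.
P = 3/5 × 3/5 × 3/5 = 27/125.

27/125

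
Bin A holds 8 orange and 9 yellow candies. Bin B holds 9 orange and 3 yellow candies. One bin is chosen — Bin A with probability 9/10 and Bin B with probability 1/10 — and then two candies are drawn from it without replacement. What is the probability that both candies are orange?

From Bin A: P(both orange) = (8/17)(7/16) = 7/34.
From Bin B: P(both orange) = (9/12)(8/11) = 6/11.
Total probability = (9/10)(7/34) + (1/10)(6/11) = 897/3740.

897/3740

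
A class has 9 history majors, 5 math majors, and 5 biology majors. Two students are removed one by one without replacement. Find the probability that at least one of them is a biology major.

P(no biology majors) = 14/19 × 13/18 = 182/342 = 91/171.
P(at least one) = 1 − 91/171 = 80/171.

80/171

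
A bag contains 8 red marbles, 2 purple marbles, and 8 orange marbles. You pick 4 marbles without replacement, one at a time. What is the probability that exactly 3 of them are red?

One ordering (red drawn first) has probability 8/18 × 7/17 × 6/16 × 10/15 = 3360/73440 = 7/153.
There are C(4,3) = 4 such orderings, each equally likely, so P = 4 × 7/153 = 28/153.

28/153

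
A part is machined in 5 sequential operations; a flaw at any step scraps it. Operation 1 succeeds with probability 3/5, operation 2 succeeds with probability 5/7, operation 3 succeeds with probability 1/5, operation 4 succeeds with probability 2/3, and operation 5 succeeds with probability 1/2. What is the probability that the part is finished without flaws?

1/35

Multiplying along the chain,
P = 3/5 × 5/7 × 1/5 × 2/3 × 1/2 = 30/1050 = 1/35.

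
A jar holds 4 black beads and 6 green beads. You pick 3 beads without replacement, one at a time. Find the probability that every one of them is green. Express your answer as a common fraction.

1/6

P = 6/10 × 5/9 × 4/8 = 120/720 = 1/6.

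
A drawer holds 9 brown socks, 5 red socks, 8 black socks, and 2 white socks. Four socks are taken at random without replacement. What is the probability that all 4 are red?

5/10626

P = 5/24 × 4/23 × 3/22 × 2/21 = 120/255024 = 5/10626.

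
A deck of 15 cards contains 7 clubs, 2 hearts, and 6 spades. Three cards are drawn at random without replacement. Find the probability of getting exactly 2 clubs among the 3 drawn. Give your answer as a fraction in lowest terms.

One ordering (clubs drawn first) has probability 7/15 × 6/14 × 8/13 = 336/2730 = 8/65.
There are C(3,2) = 3 such orderings, each equally likely, so P = 3 × 8/65 = 24/65.

24/65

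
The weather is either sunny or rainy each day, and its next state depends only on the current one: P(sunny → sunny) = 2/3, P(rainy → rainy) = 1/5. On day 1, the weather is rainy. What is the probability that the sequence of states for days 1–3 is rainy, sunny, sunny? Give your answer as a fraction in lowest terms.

8/15

Day 1 is given. For each transition, use the conditional probability from the current state:
P(sunny | rainy) = 4/5; P(sunny | sunny) = 2/3.
P = 4/5 × 2/3 = 8/15.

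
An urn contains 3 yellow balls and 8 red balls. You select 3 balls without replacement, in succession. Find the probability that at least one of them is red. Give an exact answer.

P(no red) = 3/11 × 2/10 × 1/9 = 6/990 = 1/165.
P(at least one) = 1 − 1/165 = 164/165.

164/165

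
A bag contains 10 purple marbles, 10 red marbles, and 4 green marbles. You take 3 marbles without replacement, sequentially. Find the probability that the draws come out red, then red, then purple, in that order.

75/1012

Each draw changes the counts, so multiply the conditional probabilities along the sequence:
P = 10/24 × 9/23 × 10/22 = 900/12144 = 75/1012.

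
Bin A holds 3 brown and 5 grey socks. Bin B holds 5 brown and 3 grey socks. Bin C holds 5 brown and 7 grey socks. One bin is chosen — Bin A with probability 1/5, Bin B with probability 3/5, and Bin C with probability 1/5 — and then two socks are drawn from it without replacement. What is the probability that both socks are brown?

1229/4620

From Bin A: P(both brown) = (3/8)(2/7) = 3/28.
From Bin B: P(both brown) = (5/8)(4/7) = 5/14.
From Bin C: P(both brown) = (5/12)(4/11) = 5/33.
Total probability = (1/5)(3/28) + (3/5)(5/14) + (1/5)(5/33) = 1229/4620.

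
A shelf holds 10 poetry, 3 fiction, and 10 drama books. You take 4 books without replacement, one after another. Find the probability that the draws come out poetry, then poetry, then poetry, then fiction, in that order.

Chain rule:
P = 10/23 × 9/22 × 8/21 × 3/20 = 2160/212520 = 18/1771.

18/1771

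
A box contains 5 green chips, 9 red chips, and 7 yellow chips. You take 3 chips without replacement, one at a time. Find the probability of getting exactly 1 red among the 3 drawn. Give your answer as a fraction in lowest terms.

One ordering (red drawn first) has probability 9/21 × 12/20 × 11/19 = 1188/7980 = 99/665.
There are C(3,1) = 3 such orderings, each equally likely, so P = 3 × 99/665 = 297/665.

297/665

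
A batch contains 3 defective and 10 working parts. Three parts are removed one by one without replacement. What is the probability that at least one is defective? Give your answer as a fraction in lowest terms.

83/143

P(no defective) = 10/13 × 9/12 × 8/11 = 720/1716 = 60/143.
P(at least one) = 1 − 60/143 = 83/143.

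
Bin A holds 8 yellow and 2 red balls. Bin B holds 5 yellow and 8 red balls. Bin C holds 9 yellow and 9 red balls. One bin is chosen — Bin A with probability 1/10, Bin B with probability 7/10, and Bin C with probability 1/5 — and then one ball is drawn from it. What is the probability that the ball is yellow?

146/325

From Bin A: P(yellow) = 8/10.
From Bin B: P(yellow) = 5/13.
From Bin C: P(yellow) = 9/18.
Total probability = (1/10)(8/10) + (7/10)(5/13) + (1/5)(9/18) = 146/325.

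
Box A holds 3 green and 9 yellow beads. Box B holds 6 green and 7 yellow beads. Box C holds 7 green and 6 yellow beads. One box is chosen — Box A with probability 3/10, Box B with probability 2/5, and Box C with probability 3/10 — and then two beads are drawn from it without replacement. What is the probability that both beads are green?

49/286

From Box A: P(both green) = (3/12)(2/11) = 1/22.
From Box B: P(both green) = (6/13)(5/12) = 5/26.
From Box C: P(both green) = (7/13)(6/12) = 7/26.
Total probability = (3/10)(1/22) + (2/5)(5/26) + (3/10)(7/26) = 49/286.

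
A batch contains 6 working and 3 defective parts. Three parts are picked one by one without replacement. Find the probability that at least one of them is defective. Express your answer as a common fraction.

16/21

P(no defective) = 6/9 × 5/8 × 4/7 = 120/504 = 5/21.
P(at least one) = 1 − 5/21 = 16/21.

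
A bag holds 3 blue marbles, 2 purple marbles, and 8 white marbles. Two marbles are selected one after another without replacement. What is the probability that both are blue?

1/26

P(every draw is blue) = 3/13 × 2/12 = 6/156 = 1/26.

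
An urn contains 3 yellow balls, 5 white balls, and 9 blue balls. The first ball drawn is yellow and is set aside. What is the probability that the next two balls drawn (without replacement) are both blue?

With the first ball removed, 9 blue remain out of 16.
P = 9/16 × 8/15 = 72/240 = 3/10.

3/10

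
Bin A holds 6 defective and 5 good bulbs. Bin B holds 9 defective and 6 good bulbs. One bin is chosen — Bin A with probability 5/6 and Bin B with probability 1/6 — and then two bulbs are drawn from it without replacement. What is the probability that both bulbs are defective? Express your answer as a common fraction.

From Bin A: P(both defective) = (6/11)(5/10) = 3/11.
From Bin B: P(both defective) = (9/15)(8/14) = 12/35.
Total probability = (5/6)(3/11) + (1/6)(12/35) = 219/770.

219/770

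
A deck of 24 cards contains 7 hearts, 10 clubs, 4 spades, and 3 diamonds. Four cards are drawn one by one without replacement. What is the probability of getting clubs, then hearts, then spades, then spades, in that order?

Chain rule:
P = 10/24 × 7/23 × 4/22 × 3/21 = 840/255024 = 5/1518.

5/1518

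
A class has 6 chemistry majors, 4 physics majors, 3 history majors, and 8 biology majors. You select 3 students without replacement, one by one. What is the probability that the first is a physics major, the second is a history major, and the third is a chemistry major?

6/665

Multiply the probability of each draw given the previous ones:
P = 4/21 × 3/20 × 6/19 = 72/7980 = 6/665.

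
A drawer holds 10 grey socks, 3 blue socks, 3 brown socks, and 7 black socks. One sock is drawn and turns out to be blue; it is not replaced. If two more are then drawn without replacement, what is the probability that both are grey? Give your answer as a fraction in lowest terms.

15/77

After the first draw, 10 of the remaining 22 socks are grey.
P = 10/22 × 9/21 = 90/462 = 15/77.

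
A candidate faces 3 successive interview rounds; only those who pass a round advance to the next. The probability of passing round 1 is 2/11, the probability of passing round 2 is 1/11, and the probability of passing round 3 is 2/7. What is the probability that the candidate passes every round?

4/847

The events are sequential, so multiply the conditional probabilities:
P = 2/11 × 1/11 × 2/7 = 4/847.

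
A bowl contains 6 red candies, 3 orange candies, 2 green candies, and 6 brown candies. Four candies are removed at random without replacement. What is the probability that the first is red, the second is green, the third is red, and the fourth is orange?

3/952

Each draw changes the counts, so multiply the conditional probabilities along the sequence:
P = 6/17 × 2/16 × 5/15 × 3/14 = 180/57120 = 3/952.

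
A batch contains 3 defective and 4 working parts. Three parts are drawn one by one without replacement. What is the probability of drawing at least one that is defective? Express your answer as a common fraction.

31/35

P(no defective) = 4/7 × 3/6 × 2/5 = 24/210 = 4/35.
P(at least one) = 1 − 4/35 = 31/35.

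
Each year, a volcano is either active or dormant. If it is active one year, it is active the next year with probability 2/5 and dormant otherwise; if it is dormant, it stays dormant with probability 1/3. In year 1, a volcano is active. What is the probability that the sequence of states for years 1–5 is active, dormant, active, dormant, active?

Year 1 is given. For each transition, use the conditional probability from the current state:
P(dormant | active) = 3/5; P(active | dormant) = 2/3; P(dormant | active) = 3/5; P(active | dormant) = 2/3.
P = 3/5 × 2/3 × 3/5 × 2/3 = 36/225 = 4/25.

4/25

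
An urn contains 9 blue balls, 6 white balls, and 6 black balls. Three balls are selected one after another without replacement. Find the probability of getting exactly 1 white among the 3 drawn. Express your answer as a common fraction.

One ordering (white drawn first) has probability 6/21 × 15/20 × 14/19 = 1260/7980 = 3/19.
There are C(3,1) = 3 such orderings, each equally likely, so P = 3 × 3/19 = 9/19.

9/19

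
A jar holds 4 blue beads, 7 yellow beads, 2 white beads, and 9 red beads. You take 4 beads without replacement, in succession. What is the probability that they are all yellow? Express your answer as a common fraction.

1/209

P(every draw is yellow) = 7/22 × 6/21 × 5/20 × 4/19 = 840/175560 = 1/209.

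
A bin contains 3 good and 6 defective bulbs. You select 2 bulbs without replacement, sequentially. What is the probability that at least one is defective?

11/12

P(no defective) = 3/9 × 2/8 = 6/72 = 1/12.
P(at least one) = 1 − 1/12 = 11/12.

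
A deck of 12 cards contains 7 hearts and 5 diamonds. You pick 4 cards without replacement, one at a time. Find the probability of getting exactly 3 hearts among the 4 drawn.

One ordering (hearts drawn first) has probability 7/12 × 6/11 × 5/10 × 5/9 = 1050/11880 = 35/396.
There are C(4,3) = 4 such orderings, each equally likely, so P = 4 × 35/396 = 35/99.

35/99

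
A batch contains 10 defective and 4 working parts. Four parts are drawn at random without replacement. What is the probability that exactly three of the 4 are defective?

One ordering (defective drawn first) has probability 10/14 × 9/13 × 8/12 × 4/11 = 2880/24024 = 120/1001.
There are C(4,3) = 4 such orderings, each equally likely, so P = 4 × 120/1001 = 480/1001.

480/1001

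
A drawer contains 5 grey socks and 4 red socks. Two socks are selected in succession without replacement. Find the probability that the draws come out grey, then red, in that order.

5/18

Chain rule:
P = 5/9 × 4/8 = 20/72 = 5/18.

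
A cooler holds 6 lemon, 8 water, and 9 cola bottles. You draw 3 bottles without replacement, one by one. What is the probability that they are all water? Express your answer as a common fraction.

8/253

P(all water) = 8/23 × 7/22 × 6/21 = 336/10626 = 8/253.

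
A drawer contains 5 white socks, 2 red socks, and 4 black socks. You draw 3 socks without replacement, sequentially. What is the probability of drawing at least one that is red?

P(no red) = 9/11 × 8/10 × 7/9 = 504/990 = 28/55.
P(at least one) = 1 − 28/55 = 27/55.

27/55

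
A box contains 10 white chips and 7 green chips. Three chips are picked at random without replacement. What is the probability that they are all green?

P = 7/17 × 6/16 × 5/15 = 210/4080 = 7/136.

7/136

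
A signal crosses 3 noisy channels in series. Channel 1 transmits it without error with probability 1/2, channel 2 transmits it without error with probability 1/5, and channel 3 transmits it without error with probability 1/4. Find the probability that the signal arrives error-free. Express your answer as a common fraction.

1/40

Multiplying along the chain,
P = 1/2 × 1/5 × 1/4 = 1/40.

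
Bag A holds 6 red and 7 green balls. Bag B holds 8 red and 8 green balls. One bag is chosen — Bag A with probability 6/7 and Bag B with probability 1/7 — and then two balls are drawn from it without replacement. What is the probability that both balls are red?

From Bag A: P(both red) = (6/13)(5/12) = 5/26.
From Bag B: P(both red) = (8/16)(7/15) = 7/30.
Total probability = (6/7)(5/26) + (1/7)(7/30) = 541/2730.

541/2730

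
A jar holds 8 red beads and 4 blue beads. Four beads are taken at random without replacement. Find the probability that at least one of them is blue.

P(no blue) = 8/12 × 7/11 × 6/10 × 5/9 = 1680/11880 = 14/99.
P(at least one) = 1 − 14/99 = 85/99.

85/99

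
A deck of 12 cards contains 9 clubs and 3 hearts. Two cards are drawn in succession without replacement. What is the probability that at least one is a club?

21/22

P(no clubs) = 3/12 × 2/11 = 6/132 = 1/22.
P(at least one) = 1 − 1/22 = 21/22.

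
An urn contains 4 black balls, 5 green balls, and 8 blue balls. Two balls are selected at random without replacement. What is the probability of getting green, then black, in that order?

Each draw changes the counts, so multiply the conditional probabilities along the sequence:
P = 5/17 × 4/16 = 20/272 = 5/68.

5/68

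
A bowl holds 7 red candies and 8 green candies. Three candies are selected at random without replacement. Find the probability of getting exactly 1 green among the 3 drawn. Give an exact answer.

One ordering (green drawn first) has probability 8/15 × 7/14 × 6/13 = 336/2730 = 8/65.
There are C(3,1) = 3 such orderings, each equally likely, so P = 3 × 8/65 = 24/65.

24/65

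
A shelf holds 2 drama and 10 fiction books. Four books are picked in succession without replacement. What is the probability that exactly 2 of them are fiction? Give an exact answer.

One ordering (fiction drawn first) has probability 10/12 × 9/11 × 2/10 × 1/9 = 180/11880 = 1/66.
There are C(4,2) = 6 such orderings, each equally likely, so P = 6 × 1/66 = 1/11.

1/11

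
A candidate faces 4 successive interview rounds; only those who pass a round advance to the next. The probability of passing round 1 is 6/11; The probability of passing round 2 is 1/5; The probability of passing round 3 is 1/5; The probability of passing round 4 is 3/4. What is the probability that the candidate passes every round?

9/550

Each stage is reached only if all earlier stages succeed, so
P = 6/11 × 1/5 × 1/5 × 3/4 = 18/1100 = 9/550.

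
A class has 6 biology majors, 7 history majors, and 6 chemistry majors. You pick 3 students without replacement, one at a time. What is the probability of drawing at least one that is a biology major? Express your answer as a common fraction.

683/969

P(no biology majors) = 13/19 × 12/18 × 11/17 = 1716/5814 = 286/969.
P(at least one) = 1 − 286/969 = 683/969.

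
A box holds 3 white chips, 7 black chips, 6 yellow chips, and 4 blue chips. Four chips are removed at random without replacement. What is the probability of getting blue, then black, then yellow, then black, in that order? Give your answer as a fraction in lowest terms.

14/1615

Multiply the probability of each draw given the previous ones:
P = 4/20 × 7/19 × 6/18 × 6/17 = 1008/116280 = 14/1615.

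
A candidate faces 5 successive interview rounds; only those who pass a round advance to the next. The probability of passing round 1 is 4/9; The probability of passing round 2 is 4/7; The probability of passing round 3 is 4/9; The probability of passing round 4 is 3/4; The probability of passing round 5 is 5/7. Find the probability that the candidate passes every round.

80/1323

The events are sequential, so multiply the conditional probabilities:
P = 4/9 × 4/7 × 4/9 × 3/4 × 5/7 = 960/15876 = 80/1323.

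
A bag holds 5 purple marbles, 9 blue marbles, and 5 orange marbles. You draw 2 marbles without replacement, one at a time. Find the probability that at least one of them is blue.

14/19

P(no blue) = 10/19 × 9/18 = 90/342 = 5/19.
P(at least one) = 1 − 5/19 = 14/19.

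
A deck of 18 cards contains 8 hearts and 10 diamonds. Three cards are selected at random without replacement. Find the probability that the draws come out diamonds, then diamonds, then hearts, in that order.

5/34

Each draw changes the counts, so multiply the conditional probabilities along the sequence:
P = 10/18 × 9/17 × 8/16 = 720/4896 = 5/34.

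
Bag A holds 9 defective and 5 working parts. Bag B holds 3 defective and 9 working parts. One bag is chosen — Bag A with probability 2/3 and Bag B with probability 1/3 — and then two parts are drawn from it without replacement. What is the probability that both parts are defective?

From Bag A: P(both defective) = (9/14)(8/13) = 36/91.
From Bag B: P(both defective) = (3/12)(2/11) = 1/22.
Total probability = (2/3)(36/91) + (1/3)(1/22) = 1675/6006.

1675/6006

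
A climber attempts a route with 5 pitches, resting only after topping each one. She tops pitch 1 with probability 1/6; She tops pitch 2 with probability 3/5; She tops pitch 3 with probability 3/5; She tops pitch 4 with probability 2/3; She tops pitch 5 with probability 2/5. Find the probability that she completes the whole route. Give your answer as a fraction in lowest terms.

The events are sequential, so multiply the conditional probabilities:
P = 1/6 × 3/5 × 3/5 × 2/3 × 2/5 = 36/2250 = 2/125.

2/125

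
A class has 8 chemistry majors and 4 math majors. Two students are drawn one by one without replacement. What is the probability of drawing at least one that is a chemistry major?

10/11

P(no chemistry majors) = 4/12 × 3/11 = 12/132 = 1/11.
P(at least one) = 1 − 1/11 = 10/11.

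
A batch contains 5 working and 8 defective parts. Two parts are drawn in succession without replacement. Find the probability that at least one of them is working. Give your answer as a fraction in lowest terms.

25/39

P(no working) = 8/13 × 7/12 = 56/156 = 14/39.
P(at least one) = 1 − 14/39 = 25/39.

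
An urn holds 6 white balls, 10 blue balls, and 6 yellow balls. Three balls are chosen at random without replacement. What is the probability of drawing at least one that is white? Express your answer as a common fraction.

P(no white) = 16/22 × 15/21 × 14/20 = 3360/9240 = 4/11.
P(at least one) = 1 − 4/11 = 7/11.

7/11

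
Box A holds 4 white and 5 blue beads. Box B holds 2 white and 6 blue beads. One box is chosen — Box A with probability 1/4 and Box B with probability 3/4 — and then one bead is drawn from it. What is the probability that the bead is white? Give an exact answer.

From Box A: P(white) = 4/9.
From Box B: P(white) = 2/8.
Total probability = (1/4)(4/9) + (3/4)(2/8) = 43/144.

43/144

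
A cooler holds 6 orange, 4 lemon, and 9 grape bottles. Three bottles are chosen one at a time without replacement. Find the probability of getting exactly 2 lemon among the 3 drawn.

30/323

One ordering (lemon drawn first) has probability 4/19 × 3/18 × 15/17 = 180/5814 = 10/323.
There are C(3,2) = 3 such orderings, each equally likely, so P = 3 × 10/323 = 30/323.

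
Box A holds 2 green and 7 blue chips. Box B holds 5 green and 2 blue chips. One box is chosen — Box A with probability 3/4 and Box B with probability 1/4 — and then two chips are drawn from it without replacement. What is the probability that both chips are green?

47/336

From Box A: P(both green) = (2/9)(1/8) = 1/36.
From Box B: P(both green) = (5/7)(4/6) = 10/21.
Total probability = (3/4)(1/36) + (1/4)(10/21) = 47/336.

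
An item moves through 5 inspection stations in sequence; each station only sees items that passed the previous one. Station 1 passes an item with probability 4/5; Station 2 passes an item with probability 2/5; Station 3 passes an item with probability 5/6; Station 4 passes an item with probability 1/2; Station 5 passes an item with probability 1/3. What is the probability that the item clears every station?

2/45

Each stage is reached only if all earlier stages succeed, so
P = 4/5 × 2/5 × 5/6 × 1/2 × 1/3 = 40/900 = 2/45.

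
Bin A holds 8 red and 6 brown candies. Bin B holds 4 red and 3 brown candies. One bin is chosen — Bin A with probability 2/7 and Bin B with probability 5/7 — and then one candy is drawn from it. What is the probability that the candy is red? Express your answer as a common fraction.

From Bin A: P(red) = 8/14.
From Bin B: P(red) = 4/7.
Total probability = (2/7)(8/14) + (5/7)(4/7) = 4/7.

4/7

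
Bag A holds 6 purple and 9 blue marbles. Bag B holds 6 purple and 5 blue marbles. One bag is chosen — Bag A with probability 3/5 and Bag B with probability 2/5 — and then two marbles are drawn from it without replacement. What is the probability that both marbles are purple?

15/77

From Bag A: P(both purple) = (6/15)(5/14) = 1/7.
From Bag B: P(both purple) = (6/11)(5/10) = 3/11.
Total probability = (3/5)(1/7) + (2/5)(3/11) = 15/77.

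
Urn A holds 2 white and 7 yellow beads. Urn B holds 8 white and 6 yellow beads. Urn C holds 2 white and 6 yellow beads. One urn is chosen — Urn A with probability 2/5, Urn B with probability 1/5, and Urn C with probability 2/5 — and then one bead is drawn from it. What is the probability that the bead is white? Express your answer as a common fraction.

191/630

From Urn A: P(white) = 2/9.
From Urn B: P(white) = 8/14.
From Urn C: P(white) = 2/8.
Total probability = (2/5)(2/9) + (1/5)(8/14) + (2/5)(2/8) = 191/630.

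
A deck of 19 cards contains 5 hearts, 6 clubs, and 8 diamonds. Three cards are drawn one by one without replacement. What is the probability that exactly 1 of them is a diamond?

One ordering (a diamond drawn first) has probability 8/19 × 11/18 × 10/17 = 880/5814 = 440/2907.
There are C(3,1) = 3 such orderings, each equally likely, so P = 3 × 440/2907 = 440/969.

440/969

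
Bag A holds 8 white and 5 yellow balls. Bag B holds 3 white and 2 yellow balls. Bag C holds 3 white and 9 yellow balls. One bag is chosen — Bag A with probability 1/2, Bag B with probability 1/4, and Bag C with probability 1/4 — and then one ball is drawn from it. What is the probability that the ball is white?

541/1040

From Bag A: P(white) = 8/13.
From Bag B: P(white) = 3/5.
From Bag C: P(white) = 3/12.
Total probability = (1/2)(8/13) + (1/4)(3/5) + (1/4)(3/12) = 541/1040.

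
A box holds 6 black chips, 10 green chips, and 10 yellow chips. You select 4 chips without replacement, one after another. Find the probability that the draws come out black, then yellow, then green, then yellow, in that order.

Multiply the probability of each draw given the previous ones:
P = 6/26 × 10/25 × 10/24 × 9/23 = 5400/358800 = 9/598.

9/598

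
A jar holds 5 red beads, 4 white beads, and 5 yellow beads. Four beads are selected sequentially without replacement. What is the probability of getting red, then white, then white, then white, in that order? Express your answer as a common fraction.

Multiply the probability of each draw given the previous ones:
P = 5/14 × 4/13 × 3/12 × 2/11 = 120/24024 = 5/1001.

5/1001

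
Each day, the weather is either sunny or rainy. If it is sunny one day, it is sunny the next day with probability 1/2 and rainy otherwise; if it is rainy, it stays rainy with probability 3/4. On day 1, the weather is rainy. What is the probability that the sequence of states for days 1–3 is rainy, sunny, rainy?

Day 1 is given. For each transition, use the conditional probability from the current state:
P(sunny | rainy) = 1/4; P(rainy | sunny) = 1/2.
P = 1/4 × 1/2 = 1/8.

1/8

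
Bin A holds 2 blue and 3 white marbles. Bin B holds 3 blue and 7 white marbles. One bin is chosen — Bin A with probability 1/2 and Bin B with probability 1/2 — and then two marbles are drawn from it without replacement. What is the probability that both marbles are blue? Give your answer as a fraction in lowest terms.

From Bin A: P(both blue) = (2/5)(1/4) = 1/10.
From Bin B: P(both blue) = (3/10)(2/9) = 1/15.
Total probability = (1/2)(1/10) + (1/2)(1/15) = 1/12.

1/12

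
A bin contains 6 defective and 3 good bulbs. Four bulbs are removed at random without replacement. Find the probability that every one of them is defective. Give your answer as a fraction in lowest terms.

5/42

P = 6/9 × 5/8 × 4/7 × 3/6 = 360/3024 = 5/42.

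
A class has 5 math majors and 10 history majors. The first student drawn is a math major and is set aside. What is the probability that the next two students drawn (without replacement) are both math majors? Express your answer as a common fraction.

6/91

With the first student removed, 4 math majors remain out of 14.
P = 4/14 × 3/13 = 12/182 = 6/91.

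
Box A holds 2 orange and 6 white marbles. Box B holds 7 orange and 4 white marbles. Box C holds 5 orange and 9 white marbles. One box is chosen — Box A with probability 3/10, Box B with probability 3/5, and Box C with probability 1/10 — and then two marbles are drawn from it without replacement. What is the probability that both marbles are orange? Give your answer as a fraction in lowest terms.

From Box A: P(both orange) = (2/8)(1/7) = 1/28.
From Box B: P(both orange) = (7/11)(6/10) = 21/55.
From Box C: P(both orange) = (5/14)(4/13) = 10/91.
Total probability = (3/10)(1/28) + (3/5)(21/55) + (1/10)(10/91) = 50209/200200.

50209/200200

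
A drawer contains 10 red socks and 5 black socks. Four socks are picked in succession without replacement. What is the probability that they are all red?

2/13

P(all red) = 10/15 × 9/14 × 8/13 × 7/12 = 5040/32760 = 2/13.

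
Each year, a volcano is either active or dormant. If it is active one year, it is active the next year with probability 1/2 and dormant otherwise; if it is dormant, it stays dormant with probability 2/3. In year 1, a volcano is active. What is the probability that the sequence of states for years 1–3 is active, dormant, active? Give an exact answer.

1/6

Year 1 is given. For each transition, use the conditional probability from the current state:
P(dormant | active) = 1/2; P(active | dormant) = 1/3.
P = 1/2 × 1/3 = 1/6.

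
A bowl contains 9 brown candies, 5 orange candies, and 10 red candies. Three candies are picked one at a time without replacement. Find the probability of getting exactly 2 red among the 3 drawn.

315/1012

One ordering (red drawn first) has probability 10/24 × 9/23 × 14/22 = 1260/12144 = 105/1012.
There are C(3,2) = 3 such orderings, each equally likely, so P = 3 × 105/1012 = 315/1012.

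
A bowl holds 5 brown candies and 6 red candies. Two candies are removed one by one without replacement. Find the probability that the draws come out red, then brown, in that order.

Multiply the probability of each draw given the previous ones:
P = 6/11 × 5/10 = 30/110 = 3/11.

3/11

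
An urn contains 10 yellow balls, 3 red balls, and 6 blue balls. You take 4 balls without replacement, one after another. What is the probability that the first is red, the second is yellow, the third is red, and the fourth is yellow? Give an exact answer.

Chain rule:
P = 3/19 × 10/18 × 2/17 × 9/16 = 540/93024 = 15/2584.

15/2584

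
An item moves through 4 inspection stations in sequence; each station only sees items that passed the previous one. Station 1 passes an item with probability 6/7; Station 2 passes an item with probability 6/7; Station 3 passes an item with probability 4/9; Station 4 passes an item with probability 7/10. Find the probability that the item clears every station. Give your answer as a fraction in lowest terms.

The events are sequential, so multiply the conditional probabilities:
P = 6/7 × 6/7 × 4/9 × 7/10 = 1008/4410 = 8/35.

8/35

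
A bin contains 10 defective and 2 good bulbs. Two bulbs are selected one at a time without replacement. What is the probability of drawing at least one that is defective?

P(no defective) = 2/12 × 1/11 = 2/132 = 1/66.
P(at least one) = 1 − 1/66 = 65/66.

65/66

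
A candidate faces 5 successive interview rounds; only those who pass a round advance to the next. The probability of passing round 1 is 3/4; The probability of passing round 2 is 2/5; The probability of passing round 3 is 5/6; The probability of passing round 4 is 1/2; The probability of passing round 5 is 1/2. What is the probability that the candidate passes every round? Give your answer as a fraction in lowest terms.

Multiplying along the chain,
P = 3/4 × 2/5 × 5/6 × 1/2 × 1/2 = 30/480 = 1/16.

1/16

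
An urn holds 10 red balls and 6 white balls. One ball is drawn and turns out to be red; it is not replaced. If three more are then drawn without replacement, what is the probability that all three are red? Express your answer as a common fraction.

After the first draw, 9 of the remaining 15 balls are red.
P = 9/15 × 8/14 × 7/13 = 504/2730 = 12/65.

12/65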